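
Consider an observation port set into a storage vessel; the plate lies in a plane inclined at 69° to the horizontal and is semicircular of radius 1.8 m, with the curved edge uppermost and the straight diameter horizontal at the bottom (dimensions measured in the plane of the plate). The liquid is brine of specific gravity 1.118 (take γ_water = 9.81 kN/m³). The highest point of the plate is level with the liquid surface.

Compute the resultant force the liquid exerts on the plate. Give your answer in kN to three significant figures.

γ = 1.118 × 9.81 = 10.96758 kN/m³.
Let θ = 69° be the plate's angle to the horizontal; measure y along the incline from where the plane meets the free surface. Vertical depth h = y·sinθ with sinθ = 0.933580.
The centroid lies 4r/(3π) = 0.763944 m above the diameter, so r − 4r/(3π) = 1.8 − 0.763944 = 1.03606 m below the topmost point, so y_c = 1.03606 m and h_c = 1.03606 × 0.933580 = 0.967245 m.
A = πr²/2 = π × 1.8²/2 = 5.08938 m².
Resultant F = γ·h_c·A = 10.96758 × 0.967245 × 5.08938 = 53.9899 kN.

F ≈ 54.0 kN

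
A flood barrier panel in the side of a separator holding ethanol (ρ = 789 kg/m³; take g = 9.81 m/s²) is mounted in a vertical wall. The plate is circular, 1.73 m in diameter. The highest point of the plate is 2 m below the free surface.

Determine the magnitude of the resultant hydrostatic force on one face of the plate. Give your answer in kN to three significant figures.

F ≈ 52.1 kN

γ = ρg = 789 × 9.81 / 1000 = 7.74009 kN/m³.
The centroid is at the centre, 0.865 m below the top of the plate, so the centroid depth is h_c = 2 + 0.865 = 2.865 m.
A = π(0.865)² = 2.35062 m².
Resultant F = γ·h_c·A = 7.74009 × 2.865 × 2.35062 = 52.1258 kN.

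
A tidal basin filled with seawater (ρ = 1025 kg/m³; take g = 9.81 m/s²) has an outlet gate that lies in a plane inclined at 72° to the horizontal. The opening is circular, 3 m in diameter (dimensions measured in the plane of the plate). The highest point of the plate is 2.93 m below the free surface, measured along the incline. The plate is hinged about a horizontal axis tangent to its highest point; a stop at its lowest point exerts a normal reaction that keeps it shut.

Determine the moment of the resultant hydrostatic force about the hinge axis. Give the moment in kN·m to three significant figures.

M ≈ 487 kN·m

γ = ρg = 1025 × 9.81 / 1000 = 10.05525 kN/m³.
Let θ = 72° be the plate's angle to the horizontal; measure y along the incline from where the plane meets the free surface. Vertical depth h = y·sinθ with sinθ = 0.951057.
The centroid is at the centre, 1.5 m below the top of the plate, so y_c = 2.93 + 1.5 = 4.43 m and h_c = 4.43 × 0.951057 = 4.21318 m.
A = π(1.5)² = 7.06858 m².
Resultant F = γ·h_c·A = 10.05525 × 4.21318 × 7.06858 = 299.457 kN.
I_c = πr⁴/4 = π × 1.5⁴/4 = 3.97608 m⁴.
Centre of pressure: y_p = y_c + I_c/(y_c·A) = 4.43 + 3.97608/(4.43 × 7.06858) = 4.43 + 0.126975 = 4.55697 m along the plane.
The resultant acts 1.5 + 0.126975 = 1.62698 m (along the plate) below the hinge at the top edge, so the moment about the hinge is M = F × 1.62698 = 299.457 × 1.62698 = 487.211 kN·m.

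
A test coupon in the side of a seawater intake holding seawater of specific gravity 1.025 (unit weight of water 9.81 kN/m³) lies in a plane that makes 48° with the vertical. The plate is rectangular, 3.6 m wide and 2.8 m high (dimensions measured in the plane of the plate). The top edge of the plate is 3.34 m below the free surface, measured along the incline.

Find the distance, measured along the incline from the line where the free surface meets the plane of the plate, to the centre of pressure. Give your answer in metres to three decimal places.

γ = 1.025 × 9.81 = 10.05525 kN/m³.
The plate makes 48° with the vertical, i.e. θ = 90° − 48° = 42° to the horizontal. Measuring y along the incline from the free-surface line, vertical depth h = y·sinθ with sinθ = 0.669131.
The centroid lies 2.8/2 = 1.4 m below the top edge, so y_c = 3.34 + 1.4 = 4.74 m and h_c = 4.74 × 0.669131 = 3.17168 m.
A = 3.6 × 2.8 = 10.08 m².
Resultant F = γ·h_c·A = 10.05525 × 3.17168 × 10.08 = 321.472 kN.
I_c = b·h³/12 = 3.6 × 2.8³/12 = 6.5856 m⁴.
Centre of pressure: y_p = y_c + I_c/(y_c·A) = 4.74 + 6.5856/(4.74 × 10.08) = 4.74 + 0.137834 = 4.87783 m along the plane.

y_p = 4.878 m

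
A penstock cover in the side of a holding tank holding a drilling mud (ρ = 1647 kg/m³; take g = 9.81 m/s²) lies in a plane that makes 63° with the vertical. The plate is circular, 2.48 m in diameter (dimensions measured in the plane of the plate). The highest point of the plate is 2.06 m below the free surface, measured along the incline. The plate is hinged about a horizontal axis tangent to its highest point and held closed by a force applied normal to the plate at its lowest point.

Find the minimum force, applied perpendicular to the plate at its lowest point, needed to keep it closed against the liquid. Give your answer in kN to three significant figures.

P ≈ 64.0 kN

γ = ρg = 1647 × 9.81 / 1000 = 16.15707 kN/m³.
The plate makes 63° with the vertical, i.e. θ = 90° − 63° = 27° to the horizontal. Measuring y along the incline from the free-surface line, vertical depth h = y·sinθ with sinθ = 0.453990.
The centroid is at the centre, 1.24 m below the top of the plate, so y_c = 2.06 + 1.24 = 3.3 m and h_c = 3.3 × 0.453990 = 1.49817 m.
A = π(1.24)² = 4.83051 m².
Resultant F = γ·h_c·A = 16.15707 × 1.49817 × 4.83051 = 116.928 kN.
I_c = πr⁴/4 = π × 1.24⁴/4 = 1.85685 m⁴.
Centre of pressure: y_p = y_c + I_c/(y_c·A) = 3.3 + 1.85685/(3.3 × 4.83051) = 3.3 + 0.116485 = 3.41648 m along the plane.
The resultant acts 1.24 + 0.116485 = 1.35648 m (along the plate) below the hinge at the top edge, so the moment about the hinge is M = F × 1.35648 = 116.928 × 1.35648 = 158.61 kN·m.
A normal force at the bottom, 2.48 m from the hinge, must supply this moment: P = 158.61/2.48 = 63.9556 kN.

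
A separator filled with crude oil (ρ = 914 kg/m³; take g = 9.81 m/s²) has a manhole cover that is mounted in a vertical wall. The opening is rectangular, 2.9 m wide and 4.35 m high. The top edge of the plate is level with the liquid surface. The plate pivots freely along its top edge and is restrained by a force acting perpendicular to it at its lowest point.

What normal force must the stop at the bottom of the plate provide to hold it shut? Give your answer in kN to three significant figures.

P ≈ 164 kN

γ = ρg = 914 × 9.81 / 1000 = 8.96634 kN/m³.
The centroid lies 4.35/2 = 2.175 m below the top edge, so the centroid depth is h_c = 2.175 m.
A = 2.9 × 4.35 = 12.615 m².
Resultant F = γ·h_c·A = 8.96634 × 2.175 × 12.615 = 246.015 kN.
I_c = b·h³/12 = 2.9 × 4.35³/12 = 19.8923 m⁴.
Centre of pressure: y_p = y_c + I_c/(y_c·A) = 2.175 + 19.8923/(2.175 × 12.615) = 2.175 + 0.725001 = 2.9 m along the plane.
The resultant acts 2.175 + 0.725001 = 2.9 m (along the plate) below the hinge at the top edge, so the moment about the hinge is M = F × 2.9 = 246.015 × 2.9 = 713.443 kN·m.
A normal force at the bottom, 4.35 m from the hinge, must supply this moment: P = 713.443/4.35 = 164.01 kN.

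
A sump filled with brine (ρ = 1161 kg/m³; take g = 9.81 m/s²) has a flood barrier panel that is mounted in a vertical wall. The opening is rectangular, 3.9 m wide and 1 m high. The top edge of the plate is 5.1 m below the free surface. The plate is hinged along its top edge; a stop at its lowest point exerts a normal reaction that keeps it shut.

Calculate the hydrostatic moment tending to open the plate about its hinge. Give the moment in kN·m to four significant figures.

γ = ρg = 1161 × 9.81 / 1000 = 11.38941 kN/m³.
The centroid lies 1/2 = 0.5 m below the top edge, so the centroid depth is h_c = 5.1 + 0.5 = 5.6 m.
A = 3.9 × 1 = 3.9 m².
Resultant F = γ·h_c·A = 11.38941 × 5.6 × 3.9 = 248.745 kN.
I_c = b·h³/12 = 3.9 × 1³/12 = 0.325 m⁴.
Centre of pressure: y_p = y_c + I_c/(y_c·A) = 5.6 + 0.325/(5.6 × 3.9) = 5.6 + 0.014881 = 5.61488 m along the plane.
The resultant acts 0.5 + 0.014881 = 0.514881 m (along the plate) below the hinge at the top edge, so the moment about the hinge is M = F × 0.514881 = 248.745 × 0.514881 = 128.074 kN·m.

M ≈ 128.1 kN·m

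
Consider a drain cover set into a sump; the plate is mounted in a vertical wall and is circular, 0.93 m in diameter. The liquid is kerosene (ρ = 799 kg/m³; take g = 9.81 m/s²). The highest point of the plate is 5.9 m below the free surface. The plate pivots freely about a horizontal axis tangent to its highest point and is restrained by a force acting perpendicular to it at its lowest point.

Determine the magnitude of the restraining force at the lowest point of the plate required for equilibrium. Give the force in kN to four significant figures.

γ = ρg = 799 × 9.81 / 1000 = 7.83819 kN/m³.
The centroid is at the centre, 0.465 m below the top of the plate, so the centroid depth is h_c = 5.9 + 0.465 = 6.365 m.
A = π(0.465)² = 0.679291 m².
Resultant F = γ·h_c·A = 7.83819 × 6.365 × 0.679291 = 33.8899 kN.
I_c = πr⁴/4 = π × 0.465⁴/4 = 0.0367199 m⁴.
Centre of pressure: y_p = y_c + I_c/(y_c·A) = 6.365 + 0.0367199/(6.365 × 0.679291) = 6.365 + 0.00849273 = 6.37349 m along the plane.
The resultant acts 0.465 + 0.00849273 = 0.473493 m (along the plate) below the hinge at the top edge, so the moment about the hinge is M = F × 0.473493 = 33.8899 × 0.473493 = 16.0466 kN·m.
A normal force at the bottom, 0.93 m from the hinge, must supply this moment: P = 16.0466/0.93 = 17.2544 kN.

P ≈ 17.25 kN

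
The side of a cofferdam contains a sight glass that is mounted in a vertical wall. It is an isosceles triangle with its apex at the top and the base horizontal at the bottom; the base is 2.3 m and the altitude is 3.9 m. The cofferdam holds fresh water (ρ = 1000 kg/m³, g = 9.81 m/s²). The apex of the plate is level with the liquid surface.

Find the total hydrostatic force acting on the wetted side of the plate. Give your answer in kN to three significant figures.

F ≈ 114 kN

γ = ρg = 1000 × 9.81 = 9810 N/m³ = 9.81 kN/m³.
With the apex up, the centroid sits 2h/3 = 2 × 3.9/3 = 2.6 m below the apex, so the centroid depth is h_c = 2.6 m.
A = ½ × 2.3 × 3.9 = 4.485 m².
Resultant F = γ·h_c·A = 9.81 × 2.6 × 4.485 = 114.394 kN.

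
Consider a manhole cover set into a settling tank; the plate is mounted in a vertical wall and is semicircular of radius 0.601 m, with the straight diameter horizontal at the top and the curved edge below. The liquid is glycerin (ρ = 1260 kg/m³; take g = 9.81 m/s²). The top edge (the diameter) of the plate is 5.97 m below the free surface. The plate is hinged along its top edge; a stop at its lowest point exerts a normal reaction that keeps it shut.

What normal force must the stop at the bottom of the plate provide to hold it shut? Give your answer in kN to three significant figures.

P ≈ 18.8 kN

γ = ρg = 1260 × 9.81 / 1000 = 12.3606 kN/m³.
The centroid of a semicircle lies 4r/(3π) = 0.255072 m from the diameter, here below the top edge, so the centroid depth is h_c = 5.97 + 0.255072 = 6.22507 m.
A = πr²/2 = π × 0.601²/2 = 0.567373 m².
Resultant F = γ·h_c·A = 12.3606 × 6.22507 × 0.567373 = 43.6569 kN.
I_c = (π/8 − 8/(9π))·r⁴ = 0.109757 × 0.601⁴ = 0.0143196 m⁴.
Centre of pressure: y_p = y_c + I_c/(y_c·A) = 6.22507 + 0.0143196/(6.22507 × 0.567373) = 6.22507 + 0.00405432 = 6.22912 m along the plane.
The resultant acts 0.255072 + 0.00405432 = 0.259126 m (along the plate) below the hinge at the top edge, so the moment about the hinge is M = F × 0.259126 = 43.6569 × 0.259126 = 11.3126 kN·m.
A normal force at the bottom, 0.601 m from the hinge, must supply this moment: P = 11.3126/0.601 = 18.823 kN.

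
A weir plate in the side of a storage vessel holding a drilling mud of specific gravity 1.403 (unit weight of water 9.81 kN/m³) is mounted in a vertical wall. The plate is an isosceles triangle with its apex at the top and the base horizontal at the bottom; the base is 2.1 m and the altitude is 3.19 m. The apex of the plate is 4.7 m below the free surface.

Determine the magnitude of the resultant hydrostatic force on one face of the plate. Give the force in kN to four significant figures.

F ≈ 314.7 kN

γ = 1.403 × 9.81 = 13.76343 kN/m³.
With the apex up, the centroid sits 2h/3 = 2 × 3.19/3 = 2.12667 m below the apex, so the centroid depth is h_c = 4.7 + 2.12667 = 6.82667 m.
A = ½ × 2.1 × 3.19 = 3.3495 m².
Resultant F = γ·h_c·A = 13.76343 × 6.82667 × 3.3495 = 314.714 kN.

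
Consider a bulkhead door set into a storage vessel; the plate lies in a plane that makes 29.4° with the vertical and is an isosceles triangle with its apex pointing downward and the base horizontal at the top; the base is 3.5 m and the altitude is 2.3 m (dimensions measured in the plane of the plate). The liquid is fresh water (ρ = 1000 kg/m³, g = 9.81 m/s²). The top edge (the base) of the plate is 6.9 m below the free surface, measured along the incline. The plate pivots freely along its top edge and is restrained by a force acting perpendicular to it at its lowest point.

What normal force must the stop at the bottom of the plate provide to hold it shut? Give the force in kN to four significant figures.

γ = ρg = 1000 × 9.81 = 9810 N/m³ = 9.81 kN/m³.
The plate makes 29.4° with the vertical, i.e. θ = 90° − 29.4° = 60.6° to the horizontal. Measuring y along the incline from the free-surface line, vertical depth h = y·sinθ with sinθ = 0.871214.
With the apex down, the centroid sits h/3 = 2.3/3 = 0.766667 m below the base (the top edge), so y_c = 6.9 + 0.766667 = 7.66667 m and h_c = 7.66667 × 0.871214 = 6.67931 m.
A = ½ × 3.5 × 2.3 = 4.025 m².
Resultant F = γ·h_c·A = 9.81 × 6.67931 × 4.025 = 263.734 kN.
I_c = b·h³/36 = 3.5 × 2.3³/36 = 1.1829 m⁴.
Centre of pressure: y_p = y_c + I_c/(y_c·A) = 7.66667 + 1.1829/(7.66667 × 4.025) = 7.66667 + 0.0383332 = 7.705 m along the plane.
The resultant acts 0.766667 + 0.0383332 = 0.805 m (along the plate) below the hinge at the top edge, so the moment about the hinge is M = F × 0.805 = 263.734 × 0.805 = 212.306 kN·m.
A normal force at the bottom, 2.3 m from the hinge, must supply this moment: P = 212.306/2.3 = 92.307 kN.

P ≈ 92.31 kN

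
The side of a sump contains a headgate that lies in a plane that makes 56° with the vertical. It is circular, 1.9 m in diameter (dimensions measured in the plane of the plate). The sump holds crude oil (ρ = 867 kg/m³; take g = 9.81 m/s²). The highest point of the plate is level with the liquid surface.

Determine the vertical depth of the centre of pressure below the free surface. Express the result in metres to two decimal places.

γ = ρg = 867 × 9.81 / 1000 = 8.50527 kN/m³.
The plate makes 56° with the vertical, i.e. θ = 90° − 56° = 34° to the horizontal. Measuring y along the incline from the free-surface line, vertical depth h = y·sinθ with sinθ = 0.559193.
The centroid is at the centre, 0.95 m below the top of the plate, so y_c = 0.95 m and h_c = 0.95 × 0.559193 = 0.531233 m.
A = π(0.95)² = 2.83529 m².
Resultant F = γ·h_c·A = 8.50527 × 0.531233 × 2.83529 = 12.8106 kN.
I_c = πr⁴/4 = π × 0.95⁴/4 = 0.639712 m⁴.
Centre of pressure: y_p = y_c + I_c/(y_c·A) = 0.95 + 0.639712/(0.95 × 2.83529) = 0.95 + 0.2375 = 1.1875 m along the plane.
Vertically, h_p = y_p·sinθ = 1.1875 × 0.559193 = 0.664042 m.

h_p = 0.66 m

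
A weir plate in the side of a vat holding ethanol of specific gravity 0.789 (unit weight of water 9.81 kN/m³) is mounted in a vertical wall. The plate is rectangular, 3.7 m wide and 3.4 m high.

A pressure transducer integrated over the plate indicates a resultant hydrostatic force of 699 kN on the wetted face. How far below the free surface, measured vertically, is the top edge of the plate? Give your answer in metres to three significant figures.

γ = 0.789 × 9.81 = 7.74009 kN/m³.
A = 3.7 × 3.4 = 12.58 m².
From F = γ·h_c·A, the centroid depth is h_c = 699/(7.74009 × 12.58) = 7.17878 m.
The centroid lies 3.4/2 = 1.7 m below the top edge, so the top edge sits at h_top = 7.17878 − 1.7 = 5.47878 m below the surface.

d_top ≈ 5.48 m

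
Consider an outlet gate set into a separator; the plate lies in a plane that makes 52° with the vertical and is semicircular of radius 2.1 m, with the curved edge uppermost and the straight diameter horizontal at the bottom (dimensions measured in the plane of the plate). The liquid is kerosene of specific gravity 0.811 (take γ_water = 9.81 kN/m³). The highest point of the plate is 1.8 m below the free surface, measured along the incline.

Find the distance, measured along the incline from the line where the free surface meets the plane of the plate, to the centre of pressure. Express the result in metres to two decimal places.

γ = 0.811 × 9.81 = 7.95591 kN/m³.
The plate makes 52° with the vertical, i.e. θ = 90° − 52° = 38° to the horizontal. Measuring y along the incline from the free-surface line, vertical depth h = y·sinθ with sinθ = 0.615661.
The centroid lies 4r/(3π) = 0.891268 m above the diameter, so r − 4r/(3π) = 2.1 − 0.891268 = 1.20873 m below the topmost point, so y_c = 1.8 + 1.20873 = 3.00873 m and h_c = 3.00873 × 0.615661 = 1.85236 m.
A = πr²/2 = π × 2.1²/2 = 6.92721 m².
Resultant F = γ·h_c·A = 7.95591 × 1.85236 × 6.92721 = 102.088 kN.
I_c = (π/8 − 8/(9π))·r⁴ = 0.109757 × 2.1⁴ = 2.13457 m⁴.
Centre of pressure: y_p = y_c + I_c/(y_c·A) = 3.00873 + 2.13457/(3.00873 × 6.92721) = 3.00873 + 0.102416 = 3.11115 m along the plane.

y_p = 3.11 m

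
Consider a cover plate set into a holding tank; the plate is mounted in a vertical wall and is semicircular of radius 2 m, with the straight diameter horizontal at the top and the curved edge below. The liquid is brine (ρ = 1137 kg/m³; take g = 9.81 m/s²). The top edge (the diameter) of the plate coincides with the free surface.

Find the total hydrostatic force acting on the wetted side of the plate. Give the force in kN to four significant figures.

γ = ρg = 1137 × 9.81 / 1000 = 11.15397 kN/m³.
The centroid of a semicircle lies 4r/(3π) = 0.848826 m from the diameter, here below the top edge, so the centroid depth is h_c = 0.848826 m.
A = πr²/2 = π × 2²/2 = 6.28319 m².
Resultant F = γ·h_c·A = 11.15397 × 0.848826 × 6.28319 = 59.4879 kN.

F ≈ 59.49 kN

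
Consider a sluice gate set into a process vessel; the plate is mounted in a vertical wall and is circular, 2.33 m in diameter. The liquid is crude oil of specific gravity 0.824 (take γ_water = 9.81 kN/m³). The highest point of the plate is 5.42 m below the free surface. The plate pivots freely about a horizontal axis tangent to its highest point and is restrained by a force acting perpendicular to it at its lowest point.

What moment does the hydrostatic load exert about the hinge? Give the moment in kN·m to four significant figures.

M ≈ 276.1 kN·m

γ = 0.824 × 9.81 = 8.08344 kN/m³.
The centroid is at the centre, 1.165 m below the top of the plate, so the centroid depth is h_c = 5.42 + 1.165 = 6.585 m.
A = π(1.165)² = 4.26385 m².
Resultant F = γ·h_c·A = 8.08344 × 6.585 × 4.26385 = 226.962 kN.
I_c = πr⁴/4 = π × 1.165⁴/4 = 1.44675 m⁴.
Centre of pressure: y_p = y_c + I_c/(y_c·A) = 6.585 + 1.44675/(6.585 × 4.26385) = 6.585 + 0.0515271 = 6.63653 m along the plane.
The resultant acts 1.165 + 0.0515271 = 1.21653 m (along the plate) below the hinge at the top edge, so the moment about the hinge is M = F × 1.21653 = 226.962 × 1.21653 = 276.106 kN·m.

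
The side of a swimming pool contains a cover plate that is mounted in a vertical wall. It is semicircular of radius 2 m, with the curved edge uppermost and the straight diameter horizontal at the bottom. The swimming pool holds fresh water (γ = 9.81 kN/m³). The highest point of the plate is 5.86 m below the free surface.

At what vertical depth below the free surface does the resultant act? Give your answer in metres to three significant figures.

γ = 9.81 kN/m³.
The centroid lies 4r/(3π) = 0.848826 m above the diameter, so r − 4r/(3π) = 2 − 0.848826 = 1.15117 m below the topmost point, so the centroid depth is h_c = 5.86 + 1.15117 = 7.01117 m.
A = πr²/2 = π × 2²/2 = 6.28319 m².
Resultant F = γ·h_c·A = 9.81 × 7.01117 × 6.28319 = 432.155 kN.
I_c = (π/8 − 8/(9π))·r⁴ = 0.109757 × 2⁴ = 1.75611 m⁴.
Centre of pressure: y_p = y_c + I_c/(y_c·A) = 7.01117 + 1.75611/(7.01117 × 6.28319) = 7.01117 + 0.039864 = 7.05103 m along the plane.

h_p = 7.05 m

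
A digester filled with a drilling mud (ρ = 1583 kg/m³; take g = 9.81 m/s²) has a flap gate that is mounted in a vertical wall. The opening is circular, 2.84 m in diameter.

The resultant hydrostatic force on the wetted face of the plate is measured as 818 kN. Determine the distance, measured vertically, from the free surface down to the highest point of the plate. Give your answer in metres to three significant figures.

γ = ρg = 1583 × 9.81 / 1000 = 15.52923 kN/m³.
A = π(1.42)² = 6.33471 m².
From F = γ·h_c·A, the centroid depth is h_c = 818/(15.52923 × 6.33471) = 8.31528 m.
The centroid is at the centre, 1.42 m below the top of the plate, so the highest point sits at h_top = 8.31528 − 1.42 = 6.89528 m below the surface.

d_top ≈ 6.90 m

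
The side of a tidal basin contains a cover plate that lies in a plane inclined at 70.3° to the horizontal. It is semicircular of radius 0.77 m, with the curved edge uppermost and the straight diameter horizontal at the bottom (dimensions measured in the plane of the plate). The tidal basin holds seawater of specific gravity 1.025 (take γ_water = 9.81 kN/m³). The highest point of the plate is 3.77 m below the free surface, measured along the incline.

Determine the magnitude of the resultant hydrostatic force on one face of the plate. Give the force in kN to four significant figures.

F ≈ 37.15 kN

γ = 1.025 × 9.81 = 10.05525 kN/m³.
Let θ = 70.3° be the plate's angle to the horizontal; measure y along the incline from where the plane meets the free surface. Vertical depth h = y·sinθ with sinθ = 0.941471.
The centroid lies 4r/(3π) = 0.326798 m above the diameter, so r − 4r/(3π) = 0.77 − 0.326798 = 0.443202 m below the topmost point, so y_c = 3.77 + 0.443202 = 4.2132 m and h_c = 4.2132 × 0.941471 = 3.96661 m.
A = πr²/2 = π × 0.77²/2 = 0.931325 m².
Resultant F = γ·h_c·A = 10.05525 × 3.96661 × 0.931325 = 37.1461 kN.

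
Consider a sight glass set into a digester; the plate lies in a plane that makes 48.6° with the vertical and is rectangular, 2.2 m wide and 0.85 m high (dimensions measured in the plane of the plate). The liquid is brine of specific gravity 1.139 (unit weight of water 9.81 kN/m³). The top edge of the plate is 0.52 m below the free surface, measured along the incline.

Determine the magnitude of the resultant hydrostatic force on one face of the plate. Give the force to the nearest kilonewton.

F ≈ 13 kN

γ = 1.139 × 9.81 = 11.17359 kN/m³.
The plate makes 48.6° with the vertical, i.e. θ = 90° − 48.6° = 41.4° to the horizontal. Measuring y along the incline from the free-surface line, vertical depth h = y·sinθ with sinθ = 0.661312.
The centroid lies 0.85/2 = 0.425 m below the top edge, so y_c = 0.52 + 0.425 = 0.945 m and h_c = 0.945 × 0.661312 = 0.62494 m.
A = 2.2 × 0.85 = 1.87 m².
Resultant F = γ·h_c·A = 11.17359 × 0.62494 × 1.87 = 13.0579 kN.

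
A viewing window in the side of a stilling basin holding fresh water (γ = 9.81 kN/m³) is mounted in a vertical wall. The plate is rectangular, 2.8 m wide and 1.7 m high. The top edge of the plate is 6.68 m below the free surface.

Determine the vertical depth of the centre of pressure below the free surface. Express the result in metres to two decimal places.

h_p = 7.56 m

γ = 9.81 kN/m³.
The centroid lies 1.7/2 = 0.85 m below the top edge, so the centroid depth is h_c = 6.68 + 0.85 = 7.53 m.
A = 2.8 × 1.7 = 4.76 m².
Resultant F = γ·h_c·A = 9.81 × 7.53 × 4.76 = 351.618 kN.
I_c = b·h³/12 = 2.8 × 1.7³/12 = 1.14637 m⁴.
Centre of pressure: y_p = y_c + I_c/(y_c·A) = 7.53 + 1.14637/(7.53 × 4.76) = 7.53 + 0.0319833 = 7.56198 m along the plane.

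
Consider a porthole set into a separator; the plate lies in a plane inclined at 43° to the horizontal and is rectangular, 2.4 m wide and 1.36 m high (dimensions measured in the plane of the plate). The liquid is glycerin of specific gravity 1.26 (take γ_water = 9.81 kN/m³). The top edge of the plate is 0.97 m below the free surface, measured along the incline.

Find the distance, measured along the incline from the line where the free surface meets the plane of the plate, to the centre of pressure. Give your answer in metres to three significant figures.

y_p = 1.74 m

γ = 1.26 × 9.81 = 12.3606 kN/m³.
Let θ = 43° be the plate's angle to the horizontal; measure y along the incline from where the plane meets the free surface. Vertical depth h = y·sinθ with sinθ = 0.681998.
The centroid lies 1.36/2 = 0.68 m below the top edge, so y_c = 0.97 + 0.68 = 1.65 m and h_c = 1.65 × 0.681998 = 1.1253 m.
A = 2.4 × 1.36 = 3.264 m².
Resultant F = γ·h_c·A = 12.3606 × 1.1253 × 3.264 = 45.4002 kN.
I_c = b·h³/12 = 2.4 × 1.36³/12 = 0.503091 m⁴.
Centre of pressure: y_p = y_c + I_c/(y_c·A) = 1.65 + 0.503091/(1.65 × 3.264) = 1.65 + 0.0934141 = 1.74341 m along the plane.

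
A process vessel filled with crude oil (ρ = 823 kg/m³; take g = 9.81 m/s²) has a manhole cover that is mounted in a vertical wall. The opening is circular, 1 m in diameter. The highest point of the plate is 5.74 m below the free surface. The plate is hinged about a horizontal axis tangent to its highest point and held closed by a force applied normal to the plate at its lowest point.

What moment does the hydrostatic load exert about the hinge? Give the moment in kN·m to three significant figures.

γ = ρg = 823 × 9.81 / 1000 = 8.07363 kN/m³.
The centroid is at the centre, 0.5 m below the top of the plate, so the centroid depth is h_c = 5.74 + 0.5 = 6.24 m.
A = π(0.5)² = 0.785398 m².
Resultant F = γ·h_c·A = 8.07363 × 6.24 × 0.785398 = 39.5679 kN.
I_c = πr⁴/4 = π × 0.5⁴/4 = 0.0490874 m⁴.
Centre of pressure: y_p = y_c + I_c/(y_c·A) = 6.24 + 0.0490874/(6.24 × 0.785398) = 6.24 + 0.010016 = 6.25002 m along the plane.
The resultant acts 0.5 + 0.010016 = 0.510016 m (along the plate) below the hinge at the top edge, so the moment about the hinge is M = F × 0.510016 = 39.5679 × 0.510016 = 20.1803 kN·m.

M ≈ 20.2 kN·m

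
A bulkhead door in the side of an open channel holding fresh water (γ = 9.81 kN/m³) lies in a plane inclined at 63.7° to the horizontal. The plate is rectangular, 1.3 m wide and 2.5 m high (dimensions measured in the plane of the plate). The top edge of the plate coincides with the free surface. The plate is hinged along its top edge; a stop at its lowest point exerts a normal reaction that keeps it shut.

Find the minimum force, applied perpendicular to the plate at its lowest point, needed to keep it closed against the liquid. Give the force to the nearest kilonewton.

γ = 9.81 kN/m³.
Let θ = 63.7° be the plate's angle to the horizontal; measure y along the incline from where the plane meets the free surface. Vertical depth h = y·sinθ with sinθ = 0.896486.
The centroid lies 2.5/2 = 1.25 m below the top edge, so y_c = 1.25 m and h_c = 1.25 × 0.896486 = 1.12061 m.
A = 1.3 × 2.5 = 3.25 m².
Resultant F = γ·h_c·A = 9.81 × 1.12061 × 3.25 = 35.7278 kN.
I_c = b·h³/12 = 1.3 × 2.5³/12 = 1.69271 m⁴.
Centre of pressure: y_p = y_c + I_c/(y_c·A) = 1.25 + 1.69271/(1.25 × 3.25) = 1.25 + 0.416667 = 1.66667 m along the plane.
The resultant acts 1.25 + 0.416667 = 1.66667 m (along the plate) below the hinge at the top edge, so the moment about the hinge is M = F × 1.66667 = 35.7278 × 1.66667 = 59.5465 kN·m.
A normal force at the bottom, 2.5 m from the hinge, must supply this moment: P = 59.5465/2.5 = 23.8186 kN.

P ≈ 24 kN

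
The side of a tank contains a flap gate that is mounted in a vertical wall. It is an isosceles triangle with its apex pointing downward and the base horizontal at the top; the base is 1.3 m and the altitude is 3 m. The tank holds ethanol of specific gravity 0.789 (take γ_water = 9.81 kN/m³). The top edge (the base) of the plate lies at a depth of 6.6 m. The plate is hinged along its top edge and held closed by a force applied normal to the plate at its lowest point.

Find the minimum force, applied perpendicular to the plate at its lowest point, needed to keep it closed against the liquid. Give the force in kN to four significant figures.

P ≈ 40.75 kN

γ = 0.789 × 9.81 = 7.74009 kN/m³.
With the apex down, the centroid sits h/3 = 3/3 = 1 m below the base (the top edge), so the centroid depth is h_c = 6.6 + 1 = 7.6 m.
A = ½ × 1.3 × 3 = 1.95 m².
Resultant F = γ·h_c·A = 7.74009 × 7.6 × 1.95 = 114.708 kN.
I_c = b·h³/36 = 1.3 × 3³/36 = 0.975 m⁴.
Centre of pressure: y_p = y_c + I_c/(y_c·A) = 7.6 + 0.975/(7.6 × 1.95) = 7.6 + 0.0657895 = 7.66579 m along the plane.
The resultant acts 1 + 0.0657895 = 1.06579 m (along the plate) below the hinge at the top edge, so the moment about the hinge is M = F × 1.06579 = 114.708 × 1.06579 = 122.255 kN·m.
A normal force at the bottom, 3 m from the hinge, must supply this moment: P = 122.255/3 = 40.7517 kN.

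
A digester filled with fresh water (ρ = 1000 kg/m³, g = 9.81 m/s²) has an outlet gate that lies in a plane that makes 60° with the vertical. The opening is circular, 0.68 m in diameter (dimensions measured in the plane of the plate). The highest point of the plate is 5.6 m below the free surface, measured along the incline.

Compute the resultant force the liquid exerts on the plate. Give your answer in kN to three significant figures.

F ≈ 10.6 kN

γ = ρg = 1000 × 9.81 = 9810 N/m³ = 9.81 kN/m³.
The plate makes 60° with the vertical, i.e. θ = 90° − 60° = 30° to the horizontal. Measuring y along the incline from the free-surface line, vertical depth h = y·sinθ with sinθ = 0.500000.
The centroid is at the centre, 0.34 m below the top of the plate, so y_c = 5.6 + 0.34 = 5.94 m and h_c = 5.94 × 0.500000 = 2.97 m.
A = π(0.34)² = 0.363168 m².
Resultant F = γ·h_c·A = 9.81 × 2.97 × 0.363168 = 10.5812 kN.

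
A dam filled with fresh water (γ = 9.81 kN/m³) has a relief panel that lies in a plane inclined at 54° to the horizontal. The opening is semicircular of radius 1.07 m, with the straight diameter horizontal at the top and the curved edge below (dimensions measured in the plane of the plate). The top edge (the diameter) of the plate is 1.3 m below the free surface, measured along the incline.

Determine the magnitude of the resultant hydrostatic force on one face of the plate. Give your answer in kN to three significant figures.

γ = 9.81 kN/m³.
Let θ = 54° be the plate's angle to the horizontal; measure y along the incline from where the plane meets the free surface. Vertical depth h = y·sinθ with sinθ = 0.809017.
The centroid of a semicircle lies 4r/(3π) = 0.454122 m from the diameter, here below the top edge, so y_c = 1.3 + 0.454122 = 1.75412 m and h_c = 1.75412 × 0.809017 = 1.41911 m.
A = πr²/2 = π × 1.07²/2 = 1.7984 m².
Resultant F = γ·h_c·A = 9.81 × 1.41911 × 1.7984 = 25.0364 kN.

F ≈ 25.0 kN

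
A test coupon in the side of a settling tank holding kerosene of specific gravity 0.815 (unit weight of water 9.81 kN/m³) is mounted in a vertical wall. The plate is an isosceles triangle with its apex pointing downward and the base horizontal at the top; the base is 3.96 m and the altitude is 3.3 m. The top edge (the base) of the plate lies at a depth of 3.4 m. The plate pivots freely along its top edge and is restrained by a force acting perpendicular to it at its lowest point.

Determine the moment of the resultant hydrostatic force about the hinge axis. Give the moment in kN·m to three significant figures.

γ = 0.815 × 9.81 = 7.99515 kN/m³.
With the apex down, the centroid sits h/3 = 3.3/3 = 1.1 m below the base (the top edge), so the centroid depth is h_c = 3.4 + 1.1 = 4.5 m.
A = ½ × 3.96 × 3.3 = 6.534 m².
Resultant F = γ·h_c·A = 7.99515 × 4.5 × 6.534 = 235.081 kN.
I_c = b·h³/36 = 3.96 × 3.3³/36 = 3.95307 m⁴.
Centre of pressure: y_p = y_c + I_c/(y_c·A) = 4.5 + 3.95307/(4.5 × 6.534) = 4.5 + 0.134444 = 4.63444 m along the plane.
The resultant acts 1.1 + 0.134444 = 1.23444 m (along the plate) below the hinge at the top edge, so the moment about the hinge is M = F × 1.23444 = 235.081 × 1.23444 = 290.193 kN·m.

M ≈ 290 kN·m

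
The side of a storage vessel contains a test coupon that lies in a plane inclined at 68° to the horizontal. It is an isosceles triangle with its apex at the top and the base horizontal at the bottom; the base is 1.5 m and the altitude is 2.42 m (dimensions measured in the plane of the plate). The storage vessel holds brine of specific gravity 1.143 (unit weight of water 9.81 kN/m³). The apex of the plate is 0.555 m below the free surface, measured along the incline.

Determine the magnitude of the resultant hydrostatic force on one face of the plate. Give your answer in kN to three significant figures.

γ = 1.143 × 9.81 = 11.21283 kN/m³.
Let θ = 68° be the plate's angle to the horizontal; measure y along the incline from where the plane meets the free surface. Vertical depth h = y·sinθ with sinθ = 0.927184.
With the apex up, the centroid sits 2h/3 = 2 × 2.42/3 = 1.61333 m below the apex, so y_c = 0.555 + 1.61333 = 2.16833 m and h_c = 2.16833 × 0.927184 = 2.01044 m.
A = ½ × 1.5 × 2.42 = 1.815 m².
Resultant F = γ·h_c·A = 11.21283 × 2.01044 × 1.815 = 40.915 kN.

F ≈ 40.9 kN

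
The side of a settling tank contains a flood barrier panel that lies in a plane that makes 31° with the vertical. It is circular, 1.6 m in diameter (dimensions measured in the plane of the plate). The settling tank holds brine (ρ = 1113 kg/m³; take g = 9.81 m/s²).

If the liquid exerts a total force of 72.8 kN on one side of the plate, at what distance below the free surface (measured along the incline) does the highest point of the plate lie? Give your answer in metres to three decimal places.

γ = ρg = 1113 × 9.81 / 1000 = 10.91853 kN/m³.
A = π(0.8)² = 2.01062 m².
From F = γ·h_c·A, the centroid depth is h_c = 72.8/(10.91853 × 2.01062) = 3.31617 m.
The plate makes 31° with the vertical, i.e. θ = 90° − 31° = 59° to the horizontal. Measuring y along the incline from the free-surface line, vertical depth h = y·sinθ with sinθ = 0.857167.
Along the incline, y_c = h_c/sinθ = 3.31617/0.857167 = 3.86876 m.
The centroid is at the centre, 0.8 m below the top of the plate, so the highest point sits at y_top = 3.86876 − 0.8 = 3.06876 m along the incline.

y_top ≈ 3.069 m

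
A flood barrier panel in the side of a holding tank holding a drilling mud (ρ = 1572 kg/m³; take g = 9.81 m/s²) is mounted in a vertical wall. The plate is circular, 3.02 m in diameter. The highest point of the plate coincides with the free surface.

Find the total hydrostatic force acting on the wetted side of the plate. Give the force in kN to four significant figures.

F ≈ 166.8 kN

γ = ρg = 1572 × 9.81 / 1000 = 15.42132 kN/m³.
The centroid is at the centre, 1.51 m below the top of the plate, so the centroid depth is h_c = 1.51 m.
A = π(1.51)² = 7.16315 m².
Resultant F = γ·h_c·A = 15.42132 × 1.51 × 7.16315 = 166.802 kN.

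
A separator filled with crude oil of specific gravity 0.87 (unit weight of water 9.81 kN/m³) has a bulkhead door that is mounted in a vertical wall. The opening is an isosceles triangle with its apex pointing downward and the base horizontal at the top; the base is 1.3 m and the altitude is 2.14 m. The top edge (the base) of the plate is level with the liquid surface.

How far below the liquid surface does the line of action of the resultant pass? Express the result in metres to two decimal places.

h_p = 1.07 m

γ = 0.87 × 9.81 = 8.5347 kN/m³.
With the apex down, the centroid sits h/3 = 2.14/3 = 0.713333 m below the base (the top edge), so the centroid depth is h_c = 0.713333 m.
A = ½ × 1.3 × 2.14 = 1.391 m².
Resultant F = γ·h_c·A = 8.5347 × 0.713333 × 1.391 = 8.46852 kN.
I_c = b·h³/36 = 1.3 × 2.14³/36 = 0.353901 m⁴.
Centre of pressure: y_p = y_c + I_c/(y_c·A) = 0.713333 + 0.353901/(0.713333 × 1.391) = 0.713333 + 0.356667 = 1.07 m along the plane.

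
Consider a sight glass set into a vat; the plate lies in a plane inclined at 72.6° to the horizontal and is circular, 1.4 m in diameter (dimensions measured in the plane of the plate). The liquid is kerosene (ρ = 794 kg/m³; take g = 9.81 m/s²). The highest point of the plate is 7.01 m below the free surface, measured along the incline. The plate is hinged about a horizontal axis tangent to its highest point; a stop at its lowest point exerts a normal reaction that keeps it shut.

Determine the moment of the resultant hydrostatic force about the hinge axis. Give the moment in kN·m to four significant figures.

γ = ρg = 794 × 9.81 / 1000 = 7.78914 kN/m³.
Let θ = 72.6° be the plate's angle to the horizontal; measure y along the incline from where the plane meets the free surface. Vertical depth h = y·sinθ with sinθ = 0.954240.
The centroid is at the centre, 0.7 m below the top of the plate, so y_c = 7.01 + 0.7 = 7.71 m and h_c = 7.71 × 0.954240 = 7.35719 m.
A = π(0.7)² = 1.53938 m².
Resultant F = γ·h_c·A = 7.78914 × 7.35719 × 1.53938 = 88.216 kN.
I_c = πr⁴/4 = π × 0.7⁴/4 = 0.188574 m⁴.
Centre of pressure: y_p = y_c + I_c/(y_c·A) = 7.71 + 0.188574/(7.71 × 1.53938) = 7.71 + 0.0158885 = 7.72589 m along the plane.
The resultant acts 0.7 + 0.0158885 = 0.715888 m (along the plate) below the hinge at the top edge, so the moment about the hinge is M = F × 0.715888 = 88.216 × 0.715888 = 63.1528 kN·m.

M ≈ 63.15 kN·m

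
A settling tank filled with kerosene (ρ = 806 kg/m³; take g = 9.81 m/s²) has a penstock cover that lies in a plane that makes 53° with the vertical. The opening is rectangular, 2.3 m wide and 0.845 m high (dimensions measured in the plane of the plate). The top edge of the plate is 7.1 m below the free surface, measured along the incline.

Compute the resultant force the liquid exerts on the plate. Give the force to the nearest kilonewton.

γ = ρg = 806 × 9.81 / 1000 = 7.90686 kN/m³.
The plate makes 53° with the vertical, i.e. θ = 90° − 53° = 37° to the horizontal. Measuring y along the incline from the free-surface line, vertical depth h = y·sinθ with sinθ = 0.601815.
The centroid lies 0.845/2 = 0.4225 m below the top edge, so y_c = 7.1 + 0.4225 = 7.5225 m and h_c = 7.5225 × 0.601815 = 4.52715 m.
A = 2.3 × 0.845 = 1.9435 m².
Resultant F = γ·h_c·A = 7.90686 × 4.52715 × 1.9435 = 69.5686 kN.

F ≈ 70 kN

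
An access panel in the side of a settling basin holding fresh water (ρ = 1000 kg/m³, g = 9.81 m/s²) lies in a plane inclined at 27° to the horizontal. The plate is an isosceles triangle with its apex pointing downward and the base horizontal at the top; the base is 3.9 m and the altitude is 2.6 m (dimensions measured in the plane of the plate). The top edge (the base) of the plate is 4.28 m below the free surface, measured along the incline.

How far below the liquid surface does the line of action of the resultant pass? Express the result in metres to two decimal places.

γ = ρg = 1000 × 9.81 = 9810 N/m³ = 9.81 kN/m³.
Let θ = 27° be the plate's angle to the horizontal; measure y along the incline from where the plane meets the free surface. Vertical depth h = y·sinθ with sinθ = 0.453990.
With the apex down, the centroid sits h/3 = 2.6/3 = 0.866667 m below the base (the top edge), so y_c = 4.28 + 0.866667 = 5.14667 m and h_c = 5.14667 × 0.453990 = 2.33654 m.
A = ½ × 3.9 × 2.6 = 5.07 m².
Resultant F = γ·h_c·A = 9.81 × 2.33654 × 5.07 = 116.212 kN.
I_c = b·h³/36 = 3.9 × 2.6³/36 = 1.90407 m⁴.
Centre of pressure: y_p = y_c + I_c/(y_c·A) = 5.14667 + 1.90407/(5.14667 × 5.07) = 5.14667 + 0.0729707 = 5.21964 m along the plane.
Vertically, h_p = y_p·sinθ = 5.21964 × 0.453990 = 2.36966 m.

h_p = 2.37 m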